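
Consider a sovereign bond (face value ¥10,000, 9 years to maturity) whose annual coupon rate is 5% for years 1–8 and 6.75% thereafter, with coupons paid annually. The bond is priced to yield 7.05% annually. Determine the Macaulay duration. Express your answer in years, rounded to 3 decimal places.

Periodic yield y = 0.0705. Discount each cash flow and weight by its year:
  t   CF        PV=CF/(1+0.0705)^t    t·PV
  1       500.00       467.0715       467.0715
  2       500.00       436.3115       872.6230
  3       500.00       407.5773     1,222.7319
  4       500.00       380.7355     1,522.9418
  5       500.00       355.6613     1,778.3066
  6       500.00       332.2385     1,993.4311
  7       500.00       310.3583     2,172.5078
  8       500.00       289.9190     2,319.3518
  9    10,675.00     5,782.1298    52,039.1685
  Σ                  8,762.0026    64,388.1339
Price P = Σ PV = 8,762.0026.
Macaulay duration = Σ(t·PV) / P = 64,388.1339 / 8,762.0026 = 7.34856 years.

7.349 years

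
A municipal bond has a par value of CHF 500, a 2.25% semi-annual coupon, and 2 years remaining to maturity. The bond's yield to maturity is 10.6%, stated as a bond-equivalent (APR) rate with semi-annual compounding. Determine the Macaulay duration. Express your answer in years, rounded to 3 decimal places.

Periodic yield y = 0.053. Discount each cash flow and weight by its period:
  t   CF        PV=CF/(1+0.053)^t    t·PV
  1        5.625         5.3419         5.3419
  2        5.625         5.0730        10.1460
  3        5.625         4.8177        14.4530
  4      505.625       411.2587     1,645.0346
  Σ                    426.4912     1,674.9756
Price P = Σ PV = 426.4912.
Macaulay duration = Σ(t·PV) / P = 1,674.9756 / 426.4912 = 3.92734 half-year periods.
In years: 3.92734 / 2 = 1.96367 years.

1.964 years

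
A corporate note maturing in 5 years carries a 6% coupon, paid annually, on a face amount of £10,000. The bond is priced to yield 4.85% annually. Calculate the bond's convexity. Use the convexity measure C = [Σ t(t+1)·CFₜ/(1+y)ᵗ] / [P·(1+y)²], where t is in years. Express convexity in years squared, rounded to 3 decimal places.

With y = 0.0485:
  t   CF        PV=CF/(1+0.0485)^t    t·PV        t(t+1)·PV
  1       600.00       572.2461       572.2461       1,144.4921
  2       600.00       545.7759     1,091.5519       3,274.6556
  3       600.00       520.5302     1,561.5907       6,246.3626
  4       600.00       496.4523     1,985.8091       9,929.0456
  5    10,600.00     8,364.9566    41,824.7829     250,948.6975
  Σ                 10,499.9611    47,035.9806     271,543.2535
P = 10,499.9611.
Convexity = Σ t(t+1)·PV / [P·(1+y)²] = 271,543.2535 / (10,499.9611 × 1.099352) = 23.52418.

23.524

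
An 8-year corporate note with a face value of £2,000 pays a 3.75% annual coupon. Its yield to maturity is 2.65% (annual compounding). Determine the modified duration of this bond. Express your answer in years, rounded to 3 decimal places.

Periodic yield y = 0.0265. First find Macaulay duration:
  t   CF        PV=CF/(1+0.0265)^t    t·PV
  1        75.00        73.0638        73.0638
  2        75.00        71.1776       142.3552
  3        75.00        69.3401       208.0203
  4        75.00        67.5500       270.2001
  5        75.00        65.8062       329.0308
  6        75.00        64.1073       384.6438
  7        75.00        62.4523       437.1663
  8     2,075.00     1,683.2417    13,465.9333
  Σ                  2,156.7390    15,310.4135
P = 2,156.7390; Macaulay duration = 15,310.4135 / 2,156.7390 = 7.09887 years.
Modified duration = D_Mac / (1 + y) = 7.09887 / 1.0265 = 6.91561 years.

6.916 years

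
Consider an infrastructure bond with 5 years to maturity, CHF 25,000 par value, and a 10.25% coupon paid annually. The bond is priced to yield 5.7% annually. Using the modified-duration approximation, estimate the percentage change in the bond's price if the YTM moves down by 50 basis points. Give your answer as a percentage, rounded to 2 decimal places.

+2.00%

Periodic yield y = 0.057. Modified duration first:
  t   CF        PV=CF/(1+0.057)^t    t·PV
  1     2,562.50     2,424.3141     2,424.3141
  2     2,562.50     2,293.5800     4,587.1601
  3     2,562.50     2,169.8960     6,509.6879
  4     2,562.50     2,052.8817     8,211.5268
  5    27,562.50    20,890.2516   104,451.2579
  Σ                 29,830.9234   126,183.9468
P = 29,830.9234; D_Mac = 4.22997 yrs; D_mod = 4.22997/(1+0.057) = 4.00186 yrs.
ΔP/P ≈ -D_mod · Δy = -4.00186 × (-0.005) = +0.020009 = +2.0009%.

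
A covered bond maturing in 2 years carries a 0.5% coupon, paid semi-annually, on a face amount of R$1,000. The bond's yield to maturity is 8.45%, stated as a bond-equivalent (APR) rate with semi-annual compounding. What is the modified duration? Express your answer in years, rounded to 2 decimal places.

Periodic yield y = 0.04225. First find Macaulay duration:
  t   CF        PV=CF/(1+0.04225)^t    t·PV
  1         2.50         2.3987         2.3987
  2         2.50         2.3014         4.6028
  3         2.50         2.2081         6.6244
  4     1,002.50       849.5653     3,398.2612
  Σ                    856.4735     3,411.8871
P = 856.4735; Macaulay duration = 3,411.8871 / 856.4735 = 3.98365 half-year periods = 1.99182 years.
Modified duration = D_Mac / (1 + y) = 1.99182 / 1.04225 = 1.91108 years.

1.91 years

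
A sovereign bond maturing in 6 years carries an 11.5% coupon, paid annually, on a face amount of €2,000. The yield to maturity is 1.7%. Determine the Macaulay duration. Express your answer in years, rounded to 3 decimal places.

4.933 years

Periodic yield y = 0.017. Discount each cash flow and weight by its year:
  t   CF        PV=CF/(1+0.017)^t    t·PV
  1       230.00       226.1554       226.1554
  2       230.00       222.3750       444.7500
  3       230.00       218.6578       655.9734
  4       230.00       215.0028       860.0110
  5       230.00       211.4088     1,057.0440
  6     2,230.00     2,015.4830    12,092.8982
  Σ                  3,109.0827    15,336.8319
Price P = Σ PV = 3,109.0827.
Macaulay duration = Σ(t·PV) / P = 15,336.8319 / 3,109.0827 = 4.93291 years.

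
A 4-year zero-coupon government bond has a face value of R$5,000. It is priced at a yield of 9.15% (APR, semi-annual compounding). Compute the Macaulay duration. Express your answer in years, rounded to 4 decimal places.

4.0000 years

A zero-coupon bond has a single cash flow at maturity, so its Macaulay duration equals its maturity: 4 years.
(Equivalently: 8 semi-annual periods ÷ 2 = 4 years.)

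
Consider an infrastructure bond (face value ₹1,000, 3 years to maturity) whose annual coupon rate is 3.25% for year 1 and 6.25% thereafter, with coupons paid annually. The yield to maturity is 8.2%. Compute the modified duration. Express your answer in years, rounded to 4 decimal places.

Periodic yield y = 0.082. First find Macaulay duration:
  t   CF        PV=CF/(1+0.082)^t    t·PV
  1        32.50        30.0370        30.0370
  2        62.50        53.3858       106.7715
  3     1,062.50       838.7782     2,516.3347
  Σ                    922.2010     2,653.1432
P = 922.2010; Macaulay duration = 2,653.1432 / 922.2010 = 2.87697 years.
Modified duration = D_Mac / (1 + y) = 2.87697 / 1.082 = 2.65894 years.

2.6589 years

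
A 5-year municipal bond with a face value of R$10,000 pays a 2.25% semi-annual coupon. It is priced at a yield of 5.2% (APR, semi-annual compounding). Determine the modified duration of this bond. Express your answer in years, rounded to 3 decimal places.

4.615 years

Periodic yield y = 0.026. First find Macaulay duration:
  t   CF        PV=CF/(1+0.026)^t    t·PV
  1       112.50       109.6491       109.6491
  2       112.50       106.8705       213.7410
  3       112.50       104.1623       312.4868
  4       112.50       101.5227       406.0907
  5       112.50        98.9500       494.7499
  6       112.50        96.4425       578.6549
  7       112.50        93.9985       657.9896
  8       112.50        91.6165       732.9319
  9       112.50        89.2948       803.6534
  10   10,112.50     7,823.2089    78,232.0889
  Σ                  8,715.7157    82,542.0363
P = 8,715.7157; Macaulay duration = 82,542.0363 / 8,715.7157 = 9.47048 half-year periods = 4.73524 years.
Modified duration = D_Mac / (1 + y) = 4.73524 / 1.026 = 4.61525 years.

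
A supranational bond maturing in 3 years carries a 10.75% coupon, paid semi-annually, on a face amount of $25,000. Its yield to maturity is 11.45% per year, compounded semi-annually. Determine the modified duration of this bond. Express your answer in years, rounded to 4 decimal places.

2.4960 years

Periodic yield y = 0.05725. First find Macaulay duration:
  t   CF        PV=CF/(1+0.05725)^t    t·PV
  1     1,343.75     1,270.9860     1,270.9860
  2     1,343.75     1,202.1623     2,404.3245
  3     1,343.75     1,137.0653     3,411.1958
  4     1,343.75     1,075.4933     4,301.9731
  5     1,343.75     1,017.2554     5,086.2770
  6    26,343.75    18,863.0290   113,178.1743
  Σ                 24,565.9913   129,652.9308
P = 24,565.9913; Macaulay duration = 129,652.9308 / 24,565.9913 = 5.27774 half-year periods = 2.63887 years.
Modified duration = D_Mac / (1 + y) = 2.63887 / 1.05725 = 2.49598 years.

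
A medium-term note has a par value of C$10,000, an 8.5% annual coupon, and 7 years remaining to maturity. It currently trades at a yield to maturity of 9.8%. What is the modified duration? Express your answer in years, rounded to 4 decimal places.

Periodic yield y = 0.098. First find Macaulay duration:
  t   CF        PV=CF/(1+0.098)^t    t·PV
  1       850.00       774.1348       774.1348
  2       850.00       705.0408     1,410.0816
  3       850.00       642.1137     1,926.3410
  4       850.00       584.8030     2,339.2119
  5       850.00       532.6074     2,663.0372
  6       850.00       485.0705     2,910.4231
  7    10,850.00     5,639.1462    39,474.0237
  Σ                  9,362.9164    51,497.2532
P = 9,362.9164; Macaulay duration = 51,497.2532 / 9,362.9164 = 5.50013 years.
Modified duration = D_Mac / (1 + y) = 5.50013 / 1.098 = 5.00923 years.

5.0092 years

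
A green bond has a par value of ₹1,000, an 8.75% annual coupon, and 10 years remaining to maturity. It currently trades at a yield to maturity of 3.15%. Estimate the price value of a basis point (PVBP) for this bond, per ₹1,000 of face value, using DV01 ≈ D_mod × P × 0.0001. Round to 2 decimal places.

Periodic yield y = 0.0315.
  t   CF        PV=CF/(1+0.0315)^t    t·PV
  1        87.50        84.8279        84.8279
  2        87.50        82.2374       164.4749
  3        87.50        79.7261       239.1782
  4        87.50        77.2914       309.1656
  5        87.50        74.9311       374.6553
  6        87.50        72.6428       435.8569
  7        87.50        70.4244       492.9711
  8        87.50        68.2738       546.1905
  9        87.50        66.1889       595.6998
  10    1,087.50       797.5115     7,975.1148
  Σ                  1,474.0553    11,218.1350
P = 1,474.0553; D_Mac = 7.61039 yrs; D_mod = 7.37798 yrs.
DV01 ≈ 7.37798 × 1,474.0553 × 0.0001 = 1.087556.

₹1.09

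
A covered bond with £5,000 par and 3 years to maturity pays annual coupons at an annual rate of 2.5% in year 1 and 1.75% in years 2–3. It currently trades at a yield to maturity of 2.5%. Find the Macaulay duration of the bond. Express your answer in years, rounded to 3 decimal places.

2.934 years

Periodic yield y = 0.025. Discount each cash flow and weight by its year:
  t   CF        PV=CF/(1+0.025)^t    t·PV
  1       125.00       121.9512       121.9512
  2        87.50        83.2838       166.5675
  3     5,087.50     4,724.2495    14,172.7485
  Σ                  4,929.4845    14,461.2672
Price P = Σ PV = 4,929.4845.
Macaulay duration = Σ(t·PV) / P = 14,461.2672 / 4,929.4845 = 2.93363 years.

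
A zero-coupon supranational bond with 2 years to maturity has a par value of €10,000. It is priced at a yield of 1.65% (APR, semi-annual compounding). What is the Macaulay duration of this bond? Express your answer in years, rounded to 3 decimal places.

2.000 years

A zero-coupon bond has a single cash flow at maturity, so its Macaulay duration equals its maturity: 2 years.
(Equivalently: 4 semi-annual periods ÷ 2 = 2 years.)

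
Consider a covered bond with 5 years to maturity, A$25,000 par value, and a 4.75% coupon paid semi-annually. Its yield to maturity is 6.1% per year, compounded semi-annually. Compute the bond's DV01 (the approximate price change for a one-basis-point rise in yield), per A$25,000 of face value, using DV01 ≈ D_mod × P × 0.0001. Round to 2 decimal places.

A$10.27

Periodic yield y = 0.0305.
  t   CF        PV=CF/(1+0.0305)^t    t·PV
  1       593.75       576.1766       576.1766
  2       593.75       559.1234     1,118.2467
  3       593.75       542.5748     1,627.7245
  4       593.75       526.5161     2,106.0643
  5       593.75       510.9326     2,554.6632
  6       593.75       495.8104     2,974.8625
  7       593.75       481.1358     3,367.9504
  8       593.75       466.8955     3,735.1637
  9       593.75       453.0766     4,077.6896
  10   25,593.75    18,951.9526   189,519.5263
  Σ                 23,564.1944   211,658.0678
P = 23,564.1944; D_Mac = 8.98219 half-year periods = 4.49109 yrs; D_mod = 4.35817 yrs.
DV01 ≈ 4.35817 × 23,564.1944 × 0.0001 = 10.269678.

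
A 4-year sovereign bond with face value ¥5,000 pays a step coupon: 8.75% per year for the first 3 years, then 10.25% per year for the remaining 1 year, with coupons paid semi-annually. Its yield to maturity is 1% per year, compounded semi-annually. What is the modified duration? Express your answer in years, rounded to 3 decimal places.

3.522 years

Periodic yield y = 0.005. First find Macaulay duration:
  t   CF        PV=CF/(1+0.005)^t    t·PV
  1       218.75       217.6617       217.6617
  2       218.75       216.5788       433.1576
  3       218.75       215.5013       646.5039
  4       218.75       214.4291       857.7166
  5       218.75       213.3623     1,066.8117
  6       218.75       212.3008     1,273.8050
  7       256.25       247.4580     1,732.2058
  8     5,256.25     5,050.6529    40,405.2228
  Σ                  6,587.9449    46,633.0850
P = 6,587.9449; Macaulay duration = 46,633.0850 / 6,587.9449 = 7.07855 half-year periods = 3.53927 years.
Modified duration = D_Mac / (1 + y) = 3.53927 / 1.005 = 3.52167 years.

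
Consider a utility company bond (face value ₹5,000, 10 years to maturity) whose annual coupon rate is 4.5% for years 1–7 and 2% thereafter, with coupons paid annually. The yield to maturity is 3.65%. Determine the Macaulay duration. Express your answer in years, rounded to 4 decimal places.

8.3014 years

Periodic yield y = 0.0365. Discount each cash flow and weight by its year:
  t   CF        PV=CF/(1+0.0365)^t    t·PV
  1       225.00       217.0767       217.0767
  2       225.00       209.4324       418.8648
  3       225.00       202.0573       606.1720
  4       225.00       194.9419       779.7678
  5       225.00       188.0771       940.3856
  6       225.00       181.4541     1,088.7243
  7       225.00       175.0642     1,225.4495
  8       100.00        75.0664       600.5311
  9       100.00        72.4230       651.8066
  10    5,100.00     3,563.5029    35,635.0286
  Σ                  5,079.0960    42,163.8071
Price P = Σ PV = 5,079.0960.
Macaulay duration = Σ(t·PV) / P = 42,163.8071 / 5,079.0960 = 8.30144 years.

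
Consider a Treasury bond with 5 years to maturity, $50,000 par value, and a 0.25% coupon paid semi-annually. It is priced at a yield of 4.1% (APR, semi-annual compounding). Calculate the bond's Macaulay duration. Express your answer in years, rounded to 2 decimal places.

Periodic yield y = 0.0205. Discount each cash flow and weight by its period:
  t   CF        PV=CF/(1+0.0205)^t    t·PV
  1        62.50        61.2445        61.2445
  2        62.50        60.0142       120.0284
  3        62.50        58.8086       176.4259
  4        62.50        57.6273       230.5090
  5        62.50        56.4696       282.3482
  6        62.50        55.3353       332.0116
  7        62.50        54.2237       379.5657
  8        62.50        53.1344       425.0754
  9        62.50        52.0670       468.6034
  10   50,062.50    40,867.9114   408,679.1137
  Σ                 41,376.8360   411,154.9258
Price P = Σ PV = 41,376.8360.
Macaulay duration = Σ(t·PV) / P = 411,154.9258 / 41,376.8360 = 9.93684 half-year periods.
In years: 9.93684 / 2 = 4.96842 years.

4.97 years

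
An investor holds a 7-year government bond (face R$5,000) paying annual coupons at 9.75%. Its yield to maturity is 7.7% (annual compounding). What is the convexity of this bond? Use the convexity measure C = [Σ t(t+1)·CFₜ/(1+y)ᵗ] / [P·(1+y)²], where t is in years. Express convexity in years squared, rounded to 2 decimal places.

34.46

With y = 0.077:
  t   CF        PV=CF/(1+0.077)^t    t·PV        t(t+1)·PV
  1       487.50       452.6462       452.6462         905.2925
  2       487.50       420.2843       840.5687       2,521.7061
  3       487.50       390.2362     1,170.7085       4,682.8339
  4       487.50       362.3363     1,449.3451       7,246.7254
  5       487.50       336.4311     1,682.1554      10,092.9323
  6       487.50       312.3780     1,874.2678      13,119.8748
  7     5,487.50     3,264.8604    22,854.0225     182,832.1798
  Σ                  5,539.1724    30,323.7142     221,401.5447
P = 5,539.1724.
Convexity = Σ t(t+1)·PV / [P·(1+y)²] = 221,401.5447 / (5,539.1724 × 1.159929) = 34.45913.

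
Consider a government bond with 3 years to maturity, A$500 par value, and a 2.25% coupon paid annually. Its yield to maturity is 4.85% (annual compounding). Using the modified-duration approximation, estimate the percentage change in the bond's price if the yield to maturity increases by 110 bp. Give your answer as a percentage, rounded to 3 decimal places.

-3.076%

Periodic yield y = 0.0485. Modified duration first:
  t   CF        PV=CF/(1+0.0485)^t    t·PV
  1        11.25        10.7296        10.7296
  2        11.25        10.2333        20.4666
  3       511.25       443.5351     1,330.6054
  Σ                    464.4980     1,361.8016
P = 464.4980; D_Mac = 2.93177 yrs; D_mod = 2.93177/(1+0.0485) = 2.79616 yrs.
ΔP/P ≈ -D_mod · Δy = -2.79616 × (+0.011) = -0.030758 = -3.0758%.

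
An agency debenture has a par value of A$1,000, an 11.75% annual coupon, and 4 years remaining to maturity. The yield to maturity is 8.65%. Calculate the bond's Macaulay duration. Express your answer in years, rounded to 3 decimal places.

Periodic yield y = 0.0865. Discount each cash flow and weight by its year:
  t   CF        PV=CF/(1+0.0865)^t    t·PV
  1       117.50       108.1454       108.1454
  2       117.50        99.5356       199.0712
  3       117.50        91.6112       274.8337
  4     1,117.50       801.9155     3,207.6620
  Σ                  1,101.2077     3,789.7123
Price P = Σ PV = 1,101.2077.
Macaulay duration = Σ(t·PV) / P = 3,789.7123 / 1,101.2077 = 3.44141 years.

3.441 years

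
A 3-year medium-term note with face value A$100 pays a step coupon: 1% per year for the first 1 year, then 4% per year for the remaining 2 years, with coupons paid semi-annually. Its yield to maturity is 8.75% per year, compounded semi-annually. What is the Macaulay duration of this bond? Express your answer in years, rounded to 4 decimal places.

2.9146 years

Periodic yield y = 0.04375. Discount each cash flow and weight by its period:
  t   CF        PV=CF/(1+0.04375)^t    t·PV
  1         0.50         0.4790         0.4790
  2         0.50         0.4590         0.9179
  3         2.00         1.7589         5.2767
  4         2.00         1.6852         6.7407
  5         2.00         1.6145         8.0727
  6       102.00        78.8899       473.3392
  Σ                     84.8865       494.8262
Price P = Σ PV = 84.8865.
Macaulay duration = Σ(t·PV) / P = 494.8262 / 84.8865 = 5.82927 half-year periods.
In years: 5.82927 / 2 = 2.91464 years.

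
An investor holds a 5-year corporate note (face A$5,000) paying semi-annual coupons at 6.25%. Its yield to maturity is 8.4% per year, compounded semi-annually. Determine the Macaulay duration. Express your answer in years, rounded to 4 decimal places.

4.3355 years

Periodic yield y = 0.042. Discount each cash flow and weight by its period:
  t   CF        PV=CF/(1+0.042)^t    t·PV
  1       156.25       149.9520       149.9520
  2       156.25       143.9079       287.8158
  3       156.25       138.1074       414.3221
  4       156.25       132.5407       530.1627
  5       156.25       127.1983       635.9917
  6       156.25       122.0713       732.4280
  7       156.25       117.1510       820.0570
  8       156.25       112.4290       899.4318
  9       156.25       107.8973       971.0757
  10    5,156.25     3,417.0928    34,170.9282
  Σ                  4,568.3477    39,612.1650
Price P = Σ PV = 4,568.3477.
Macaulay duration = Σ(t·PV) / P = 39,612.1650 / 4,568.3477 = 8.67100 half-year periods.
In years: 8.67100 / 2 = 4.33550 years.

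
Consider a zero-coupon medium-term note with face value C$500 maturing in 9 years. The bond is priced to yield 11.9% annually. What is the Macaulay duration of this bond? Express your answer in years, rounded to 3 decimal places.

9.000 years

A zero-coupon bond has a single cash flow at maturity, so its Macaulay duration equals its maturity: 9 years.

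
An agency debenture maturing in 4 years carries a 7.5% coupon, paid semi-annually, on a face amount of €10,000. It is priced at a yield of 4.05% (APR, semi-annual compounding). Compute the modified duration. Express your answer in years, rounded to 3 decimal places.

3.490 years

Periodic yield y = 0.02025. First find Macaulay duration:
  t   CF        PV=CF/(1+0.02025)^t    t·PV
  1       375.00       367.5570       367.5570
  2       375.00       360.2617       720.5233
  3       375.00       353.1112     1,059.3335
  4       375.00       346.1026     1,384.4104
  5       375.00       339.2331     1,696.1656
  6       375.00       332.5000     1,995.0000
  7       375.00       325.9005     2,281.3036
  8    10,375.00     8,837.6191    70,700.9525
  Σ                 11,262.2851    80,205.2459
P = 11,262.2851; Macaulay duration = 80,205.2459 / 11,262.2851 = 7.12158 half-year periods = 3.56079 years.
Modified duration = D_Mac / (1 + y) = 3.56079 / 1.02025 = 3.49011 years.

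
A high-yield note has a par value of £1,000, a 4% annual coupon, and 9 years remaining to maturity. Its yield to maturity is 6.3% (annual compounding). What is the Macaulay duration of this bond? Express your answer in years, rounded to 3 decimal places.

7.601 years

Periodic yield y = 0.063. Discount each cash flow and weight by its year:
  t   CF        PV=CF/(1+0.063)^t    t·PV
  1        40.00        37.6294        37.6294
  2        40.00        35.3992        70.7984
  3        40.00        33.3012        99.9037
  4        40.00        31.3276       125.3103
  5        40.00        29.4709       147.3546
  6        40.00        27.7243       166.3457
  7        40.00        26.0812       182.5682
  8        40.00        24.5354       196.2835
  9     1,040.00       600.1143     5,401.0285
  Σ                    845.5835     6,427.2223
Price P = Σ PV = 845.5835.
Macaulay duration = Σ(t·PV) / P = 6,427.2223 / 845.5835 = 7.60093 years.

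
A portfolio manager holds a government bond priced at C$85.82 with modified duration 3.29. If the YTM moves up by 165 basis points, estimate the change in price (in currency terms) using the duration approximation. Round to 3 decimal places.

-C$4.659

Duration approximation: ΔP/P ≈ -D_mod · Δy = -3.29 × (+0.0165) = -0.054285.
ΔP ≈ 85.82 × (-0.054285) = -4.6587387.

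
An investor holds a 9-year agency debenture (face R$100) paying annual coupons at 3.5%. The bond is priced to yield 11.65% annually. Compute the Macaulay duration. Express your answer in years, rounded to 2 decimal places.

7.41 years

Periodic yield y = 0.1165. Discount each cash flow and weight by its year:
  t   CF        PV=CF/(1+0.1165)^t    t·PV
  1         3.50         3.1348         3.1348
  2         3.50         2.8077         5.6154
  3         3.50         2.5147         7.5442
  4         3.50         2.2523         9.0093
  5         3.50         2.0173        10.0866
  6         3.50         1.8068        10.8409
  7         3.50         1.6183        11.3280
  8         3.50         1.4494        11.5955
  9       103.50        38.3894       345.5050
  Σ                     55.9909       414.6598
Price P = Σ PV = 55.9909.
Macaulay duration = Σ(t·PV) / P = 414.6598 / 55.9909 = 7.40585 years.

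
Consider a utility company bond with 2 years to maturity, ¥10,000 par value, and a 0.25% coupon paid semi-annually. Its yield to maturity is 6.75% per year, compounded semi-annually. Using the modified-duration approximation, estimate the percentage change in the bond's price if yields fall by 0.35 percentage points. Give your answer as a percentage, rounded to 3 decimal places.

Periodic yield y = 0.03375. Modified duration first:
  t   CF        PV=CF/(1+0.03375)^t    t·PV
  1        12.50        12.0919        12.0919
  2        12.50        11.6971        23.3942
  3        12.50        11.3152        33.9457
  4    10,012.50     8,767.5942    35,070.3767
  Σ                  8,802.6984    35,139.8085
P = 8,802.6984; D_Mac = 3.99194 half-year periods = 1.99597 yrs; D_mod = 1.99597/(1+0.03375) = 1.93080 yrs.
ΔP/P ≈ -D_mod · Δy = -1.93080 × (-0.0035) = +0.006758 = +0.6758%.

+0.676%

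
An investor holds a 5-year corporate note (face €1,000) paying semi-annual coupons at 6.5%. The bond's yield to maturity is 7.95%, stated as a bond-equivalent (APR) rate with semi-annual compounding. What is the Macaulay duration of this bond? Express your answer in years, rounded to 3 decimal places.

Periodic yield y = 0.03975. Discount each cash flow and weight by its period:
  t   CF        PV=CF/(1+0.03975)^t    t·PV
  1        32.50        31.2575        31.2575
  2        32.50        30.0625        60.1251
  3        32.50        28.9132        86.7397
  4        32.50        27.8079       111.2315
  5        32.50        26.7448       133.7238
  6        32.50        25.7223       154.3338
  7        32.50        24.7389       173.1725
  8        32.50        23.7931       190.3452
  9        32.50        22.8835       205.9518
  10    1,032.50       699.1990     6,991.9895
  Σ                    941.1228     8,138.8703
Price P = Σ PV = 941.1228.
Macaulay duration = Σ(t·PV) / P = 8,138.8703 / 941.1228 = 8.64804 half-year periods.
In years: 8.64804 / 2 = 4.32402 years.

4.324 years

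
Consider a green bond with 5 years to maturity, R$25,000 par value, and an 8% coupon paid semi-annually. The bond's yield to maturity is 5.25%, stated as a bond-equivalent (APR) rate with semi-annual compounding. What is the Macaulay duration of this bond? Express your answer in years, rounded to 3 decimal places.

4.268 years

Periodic yield y = 0.02625. Discount each cash flow and weight by its period:
  t   CF        PV=CF/(1+0.02625)^t    t·PV
  1     1,000.00       974.4214       974.4214
  2     1,000.00       949.4971     1,898.9943
  3     1,000.00       925.2104     2,775.6311
  4     1,000.00       901.5448     3,606.1793
  5     1,000.00       878.4846     4,392.4230
  6     1,000.00       856.0142     5,136.0853
  7     1,000.00       834.1186     5,838.8302
  8     1,000.00       812.7831     6,502.2644
  9     1,000.00       791.9932     7,127.9391
  10   26,000.00    20,065.1147   200,651.1470
  Σ                 27,989.1822   238,903.9151
Price P = Σ PV = 27,989.1822.
Macaulay duration = Σ(t·PV) / P = 238,903.9151 / 27,989.1822 = 8.53558 half-year periods.
In years: 8.53558 / 2 = 4.26779 years.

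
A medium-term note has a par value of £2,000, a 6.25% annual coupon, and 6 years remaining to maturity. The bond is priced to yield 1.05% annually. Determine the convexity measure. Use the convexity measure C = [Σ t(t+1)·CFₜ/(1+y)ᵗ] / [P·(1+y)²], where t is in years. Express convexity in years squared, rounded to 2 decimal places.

34.71

With y = 0.0105:
  t   CF        PV=CF/(1+0.0105)^t    t·PV        t(t+1)·PV
  1       125.00       123.7011       123.7011         247.4023
  2       125.00       122.4158       244.8315         734.4946
  3       125.00       121.1438       363.4313       1,453.7252
  4       125.00       119.8850       479.5399       2,397.6994
  5       125.00       118.6393       593.1963       3,559.1778
  6     2,125.00     1,995.9103    11,975.4620      83,828.2341
  Σ                  2,601.6952    13,780.1622      92,220.7334
P = 2,601.6952.
Convexity = Σ t(t+1)·PV / [P·(1+y)²] = 92,220.7334 / (2,601.6952 × 1.021110) = 34.71359.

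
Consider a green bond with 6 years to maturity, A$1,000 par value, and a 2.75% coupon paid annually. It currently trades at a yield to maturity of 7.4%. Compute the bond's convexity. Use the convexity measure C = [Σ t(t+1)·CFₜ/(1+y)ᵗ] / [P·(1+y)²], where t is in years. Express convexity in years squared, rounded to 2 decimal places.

With y = 0.074:
  t   CF        PV=CF/(1+0.074)^t    t·PV        t(t+1)·PV
  1        27.50        25.6052        25.6052          51.2104
  2        27.50        23.8410        47.6820         143.0459
  3        27.50        22.1983        66.5949         266.3797
  4        27.50        20.6688        82.6753         413.3763
  5        27.50        19.2447        96.2235         577.3412
  6     1,027.50       669.5086     4,017.0514      28,119.3601
  Σ                    781.0666     4,335.8323      29,570.7135
P = 781.0666.
Convexity = Σ t(t+1)·PV / [P·(1+y)²] = 29,570.7135 / (781.0666 × 1.153476) = 32.82201.

32.82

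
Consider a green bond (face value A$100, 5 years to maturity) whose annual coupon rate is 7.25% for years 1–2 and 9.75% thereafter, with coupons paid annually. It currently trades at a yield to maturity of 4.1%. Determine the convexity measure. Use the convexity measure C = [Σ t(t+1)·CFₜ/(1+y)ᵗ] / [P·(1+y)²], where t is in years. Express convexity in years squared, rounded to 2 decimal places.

With y = 0.041:
  t   CF        PV=CF/(1+0.041)^t    t·PV        t(t+1)·PV
  1         7.25         6.9645         6.9645          13.9289
  2         7.25         6.6902        13.3803          40.1410
  3         9.75         8.6428        25.9283         103.7131
  4         9.75         8.3024        33.2095         166.0473
  5       109.75        89.7741       448.8703       2,693.2219
  Σ                    120.3738       528.3528       3,017.0521
P = 120.3738.
Convexity = Σ t(t+1)·PV / [P·(1+y)²] = 3,017.0521 / (120.3738 × 1.083681) = 23.12860.

23.13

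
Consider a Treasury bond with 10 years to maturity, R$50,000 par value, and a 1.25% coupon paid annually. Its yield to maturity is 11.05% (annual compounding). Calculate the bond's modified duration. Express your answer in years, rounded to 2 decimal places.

8.17 years

Periodic yield y = 0.1105. First find Macaulay duration:
  t   CF        PV=CF/(1+0.1105)^t    t·PV
  1       625.00       562.8095       562.8095
  2       625.00       506.8073     1,013.6147
  3       625.00       456.3776     1,369.1328
  4       625.00       410.9659     1,643.8635
  5       625.00       370.0728     1,850.3642
  6       625.00       333.2488     1,999.4930
  7       625.00       300.0890     2,100.6230
  8       625.00       270.2287     2,161.8298
  9       625.00       243.3397     2,190.0572
  10   50,625.00    17,749.2255   177,492.2551
  Σ                 21,203.1650   192,384.0429
P = 21,203.1650; Macaulay duration = 192,384.0429 / 21,203.1650 = 9.07336 years.
Modified duration = D_Mac / (1 + y) = 9.07336 / 1.1105 = 8.17052 years.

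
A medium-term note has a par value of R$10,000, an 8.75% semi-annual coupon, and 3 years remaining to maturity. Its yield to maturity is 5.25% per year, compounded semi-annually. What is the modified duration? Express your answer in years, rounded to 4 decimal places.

Periodic yield y = 0.02625. First find Macaulay duration:
  t   CF        PV=CF/(1+0.02625)^t    t·PV
  1       437.50       426.3094       426.3094
  2       437.50       415.4050       830.8100
  3       437.50       404.7795     1,214.3386
  4       437.50       394.4259     1,577.7034
  5       437.50       384.3370     1,921.6850
  6    10,437.50     8,934.6484    53,607.8905
  Σ                 10,959.9052    59,578.7370
P = 10,959.9052; Macaulay duration = 59,578.7370 / 10,959.9052 = 5.43606 half-year periods = 2.71803 years.
Modified duration = D_Mac / (1 + y) = 2.71803 / 1.02625 = 2.64851 years.

2.6485 years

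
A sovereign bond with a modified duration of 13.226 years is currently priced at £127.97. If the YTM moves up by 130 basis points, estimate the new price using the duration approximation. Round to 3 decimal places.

Duration approximation: ΔP/P ≈ -D_mod · Δy = -13.226 × (+0.013) = -0.171938.
New price ≈ 127.97 × (1 - 0.171938) = 105.96709414.

£105.967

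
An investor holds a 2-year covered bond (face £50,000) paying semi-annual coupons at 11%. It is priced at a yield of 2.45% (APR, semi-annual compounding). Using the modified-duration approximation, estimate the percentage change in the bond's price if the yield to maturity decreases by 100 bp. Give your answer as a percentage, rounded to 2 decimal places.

+1.84%

Periodic yield y = 0.01225. Modified duration first:
  t   CF        PV=CF/(1+0.01225)^t    t·PV
  1     2,750.00     2,716.7202     2,716.7202
  2     2,750.00     2,683.8431     5,367.6862
  3     2,750.00     2,651.3639     7,954.0917
  4    52,750.00    50,242.5094   200,970.0375
  Σ                 58,294.4365   217,008.5355
P = 58,294.4365; D_Mac = 3.72263 half-year periods = 1.86131 yrs; D_mod = 1.86131/(1+0.01225) = 1.83879 yrs.
ΔP/P ≈ -D_mod · Δy = -1.83879 × (-0.01) = +0.018388 = +1.8388%.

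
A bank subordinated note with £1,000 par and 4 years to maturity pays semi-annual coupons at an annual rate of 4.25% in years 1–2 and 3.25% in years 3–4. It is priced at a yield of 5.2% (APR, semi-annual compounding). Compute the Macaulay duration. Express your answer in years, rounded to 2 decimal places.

3.72 years

Periodic yield y = 0.026. Discount each cash flow and weight by its period:
  t   CF        PV=CF/(1+0.026)^t    t·PV
  1        21.25        20.7115        20.7115
  2        21.25        20.1866        40.3733
  3        21.25        19.6751        59.0253
  4        21.25        19.1765        76.7060
  5        16.25        14.2928        71.4639
  6        16.25        13.9306        83.5835
  7        16.25        13.5776        95.0429
  8     1,016.25       827.6023     6,620.8181
  Σ                    949.1529     7,067.7246
Price P = Σ PV = 949.1529.
Macaulay duration = Σ(t·PV) / P = 7,067.7246 / 949.1529 = 7.44635 half-year periods.
In years: 7.44635 / 2 = 3.72317 years.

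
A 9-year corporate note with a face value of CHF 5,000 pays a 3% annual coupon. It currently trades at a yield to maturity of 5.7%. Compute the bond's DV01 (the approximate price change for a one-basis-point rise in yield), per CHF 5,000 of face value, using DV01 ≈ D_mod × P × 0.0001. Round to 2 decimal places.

Periodic yield y = 0.057.
  t   CF        PV=CF/(1+0.057)^t    t·PV
  1       150.00       141.9111       141.9111
  2       150.00       134.2583       268.5167
  3       150.00       127.0183       381.0549
  4       150.00       120.1687       480.6747
  5       150.00       113.6884       568.4422
  6       150.00       107.5577       645.3459
  7       150.00       101.7575       712.3024
  8       150.00        96.2701       770.1607
  9     5,150.00     3,127.0321    28,143.2891
  Σ                  4,069.6622    32,111.6978
P = 4,069.6622; D_Mac = 7.89051 yrs; D_mod = 7.46500 yrs.
DV01 ≈ 7.46500 × 4,069.6622 × 0.0001 = 3.038004.

CHF 3.04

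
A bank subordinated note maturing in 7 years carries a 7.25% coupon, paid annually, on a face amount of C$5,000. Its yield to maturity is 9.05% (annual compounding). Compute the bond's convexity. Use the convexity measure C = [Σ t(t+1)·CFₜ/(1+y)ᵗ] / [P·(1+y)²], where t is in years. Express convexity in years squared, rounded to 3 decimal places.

35.285

With y = 0.0905:
  t   CF        PV=CF/(1+0.0905)^t    t·PV        t(t+1)·PV
  1       362.50       332.4163       332.4163         664.8326
  2       362.50       304.8293       609.6585       1,828.9756
  3       362.50       279.5317       838.5950       3,354.3799
  4       362.50       256.3335     1,025.3339       5,126.6696
  5       362.50       235.0605     1,175.3025       7,051.8151
  6       362.50       215.5530     1,293.3178       9,053.2243
  7     5,362.50     2,924.0690    20,468.4830     163,747.8637
  Σ                  4,547.7932    25,743.1070     190,827.7609
P = 4,547.7932.
Convexity = Σ t(t+1)·PV / [P·(1+y)²] = 190,827.7609 / (4,547.7932 × 1.189190) = 35.28495.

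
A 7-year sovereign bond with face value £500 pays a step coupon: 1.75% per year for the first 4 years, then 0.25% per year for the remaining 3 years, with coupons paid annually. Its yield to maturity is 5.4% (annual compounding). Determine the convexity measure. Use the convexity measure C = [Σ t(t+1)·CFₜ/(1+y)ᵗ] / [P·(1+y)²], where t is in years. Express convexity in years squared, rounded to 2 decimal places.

With y = 0.054:
  t   CF        PV=CF/(1+0.054)^t    t·PV        t(t+1)·PV
  1         8.75         8.3017         8.3017          16.6034
  2         8.75         7.8764        15.7528          47.2583
  3         8.75         7.4728        22.4185          89.6742
  4         8.75         7.0900        28.3600         141.7998
  5         1.25         0.9610         4.8048          28.8289
  6         1.25         0.9117         5.4704          38.2927
  7       501.25       346.8727     2,428.1088      19,424.8707
  Σ                    379.4863     2,513.2170      19,787.3280
P = 379.4863.
Convexity = Σ t(t+1)·PV / [P·(1+y)²] = 19,787.3280 / (379.4863 × 1.110916) = 46.93640.

46.94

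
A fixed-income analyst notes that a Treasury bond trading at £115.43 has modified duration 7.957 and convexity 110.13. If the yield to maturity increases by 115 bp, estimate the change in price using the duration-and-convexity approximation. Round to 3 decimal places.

Duration effect: -D_mod·Δy = -7.957 × (+0.0115) = -0.0915055
Convexity effect: ½·C·(Δy)² = 0.5 × 110.13 × (0.0115)² = +0.00728234625
ΔP/P ≈ -0.0915055 + 0.00728234625 = -0.08422315375
ΔP ≈ 115.43 × (-0.08422315375) = -9.7218786373625.

-£9.722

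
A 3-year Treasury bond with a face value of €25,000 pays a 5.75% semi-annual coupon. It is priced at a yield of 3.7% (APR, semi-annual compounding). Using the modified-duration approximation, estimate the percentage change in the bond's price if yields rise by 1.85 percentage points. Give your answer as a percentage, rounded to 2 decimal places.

-5.09%

Periodic yield y = 0.0185. Modified duration first:
  t   CF        PV=CF/(1+0.0185)^t    t·PV
  1       718.75       705.6946       705.6946
  2       718.75       692.8764     1,385.7529
  3       718.75       680.2911     2,040.8732
  4       718.75       667.9343     2,671.7371
  5       718.75       655.8019     3,279.0097
  6    25,718.75    23,040.0627   138,240.3763
  Σ                 26,442.6610   148,323.4437
P = 26,442.6610; D_Mac = 5.60925 half-year periods = 2.80462 yrs; D_mod = 2.80462/(1+0.0185) = 2.75368 yrs.
ΔP/P ≈ -D_mod · Δy = -2.75368 × (+0.0185) = -0.050943 = -5.0943%.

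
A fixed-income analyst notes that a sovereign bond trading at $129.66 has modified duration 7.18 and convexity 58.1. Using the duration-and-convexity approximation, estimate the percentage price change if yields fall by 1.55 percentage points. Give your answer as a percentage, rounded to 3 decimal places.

Duration effect: -D_mod·Δy = -7.18 × (-0.0155) = +0.111290
Convexity effect: ½·C·(Δy)² = 0.5 × 58.1 × (-0.0155)² = +0.0069792625
ΔP/P ≈ +0.111290 + 0.0069792625 = +0.1182692625
= +11.82692625%.

+11.827%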